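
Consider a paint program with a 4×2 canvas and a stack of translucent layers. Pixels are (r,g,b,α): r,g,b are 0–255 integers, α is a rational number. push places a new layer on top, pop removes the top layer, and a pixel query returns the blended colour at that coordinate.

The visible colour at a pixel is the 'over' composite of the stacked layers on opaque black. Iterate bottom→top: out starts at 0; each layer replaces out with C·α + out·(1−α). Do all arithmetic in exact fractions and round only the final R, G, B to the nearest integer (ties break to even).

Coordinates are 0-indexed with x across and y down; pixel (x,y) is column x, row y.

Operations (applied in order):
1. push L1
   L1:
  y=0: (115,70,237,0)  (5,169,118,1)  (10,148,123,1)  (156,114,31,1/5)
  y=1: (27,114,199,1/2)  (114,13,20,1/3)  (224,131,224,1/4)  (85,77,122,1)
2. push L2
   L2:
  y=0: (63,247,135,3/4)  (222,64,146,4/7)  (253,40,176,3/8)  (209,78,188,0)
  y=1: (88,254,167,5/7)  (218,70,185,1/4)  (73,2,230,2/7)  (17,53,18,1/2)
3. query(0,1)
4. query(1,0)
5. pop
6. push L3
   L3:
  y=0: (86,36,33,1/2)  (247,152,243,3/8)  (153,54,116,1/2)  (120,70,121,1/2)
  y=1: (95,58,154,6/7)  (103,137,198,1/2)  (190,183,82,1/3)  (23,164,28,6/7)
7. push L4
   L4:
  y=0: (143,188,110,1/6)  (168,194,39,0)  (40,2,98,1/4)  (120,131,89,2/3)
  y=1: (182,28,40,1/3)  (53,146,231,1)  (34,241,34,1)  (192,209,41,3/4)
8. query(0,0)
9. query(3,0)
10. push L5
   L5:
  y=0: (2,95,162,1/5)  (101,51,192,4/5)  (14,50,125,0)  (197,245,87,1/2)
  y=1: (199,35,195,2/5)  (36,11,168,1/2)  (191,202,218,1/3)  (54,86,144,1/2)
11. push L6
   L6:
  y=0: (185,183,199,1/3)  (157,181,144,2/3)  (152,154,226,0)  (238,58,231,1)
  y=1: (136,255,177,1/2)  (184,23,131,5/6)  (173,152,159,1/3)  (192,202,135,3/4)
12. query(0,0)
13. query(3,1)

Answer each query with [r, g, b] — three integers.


(0,1) stack=L1,L2; from [0,0,0]:
+L1 (α=1/2) → [27/2, 57, 199/2]
+L2 (α=5/7) → [467/7, 1384/7, 1034/7]
rounded: [67, 198, 148]

(1,0) stack=L1,L2; from [0,0,0]:
after L1 α=1: [5, 169, 118]
after L2 α=4/7: [129, 109, 134]
= [129, 109, 134]

query (0,0) [L1,L3,L4] — begin 0,0,0
after L1 α=0: [0, 0, 0]
after L3 α=1/2: [43, 18, 33/2]
after L4 α=1/6: [179/3, 139/3, 385/12]
→ [60, 46, 32]

at x=3,y=0 over L1,L3,L4:
L1 α=1/5: [156/5, 114/5, 31/5]
L3 α=1/2: [378/5, 232/5, 318/5]
L4 α=2/3: [526/5, 514/5, 1208/15]
= [105, 103, 81]

at x=0,y=0 over L1,L3,L4,L5,L6:
+L1 (α=0) → [0, 0, 0]
+L3 (α=1/2) → [43, 18, 33/2]
+L4 (α=1/6) → [179/3, 139/3, 385/12]
+L5 (α=1/5) → [722/15, 841/15, 871/15]
+L6 (α=1/3) → [4219/45, 4427/45, 4727/45]
→ [94, 98, 105]

(3,1) stack=L1,L3,L4,L5,L6; from [0,0,0]:
L1 α=1: [85, 77, 122]
L3 α=6/7: [223/7, 1061/7, 290/7]
L4 α=3/4: [4255/28, 2725/14, 1151/28]
L5 α=1/2: [5767/56, 3929/28, 5183/56]
L6 α=3/4: [38023/224, 20897/112, 27863/224]
rounded: [170, 187, 124]


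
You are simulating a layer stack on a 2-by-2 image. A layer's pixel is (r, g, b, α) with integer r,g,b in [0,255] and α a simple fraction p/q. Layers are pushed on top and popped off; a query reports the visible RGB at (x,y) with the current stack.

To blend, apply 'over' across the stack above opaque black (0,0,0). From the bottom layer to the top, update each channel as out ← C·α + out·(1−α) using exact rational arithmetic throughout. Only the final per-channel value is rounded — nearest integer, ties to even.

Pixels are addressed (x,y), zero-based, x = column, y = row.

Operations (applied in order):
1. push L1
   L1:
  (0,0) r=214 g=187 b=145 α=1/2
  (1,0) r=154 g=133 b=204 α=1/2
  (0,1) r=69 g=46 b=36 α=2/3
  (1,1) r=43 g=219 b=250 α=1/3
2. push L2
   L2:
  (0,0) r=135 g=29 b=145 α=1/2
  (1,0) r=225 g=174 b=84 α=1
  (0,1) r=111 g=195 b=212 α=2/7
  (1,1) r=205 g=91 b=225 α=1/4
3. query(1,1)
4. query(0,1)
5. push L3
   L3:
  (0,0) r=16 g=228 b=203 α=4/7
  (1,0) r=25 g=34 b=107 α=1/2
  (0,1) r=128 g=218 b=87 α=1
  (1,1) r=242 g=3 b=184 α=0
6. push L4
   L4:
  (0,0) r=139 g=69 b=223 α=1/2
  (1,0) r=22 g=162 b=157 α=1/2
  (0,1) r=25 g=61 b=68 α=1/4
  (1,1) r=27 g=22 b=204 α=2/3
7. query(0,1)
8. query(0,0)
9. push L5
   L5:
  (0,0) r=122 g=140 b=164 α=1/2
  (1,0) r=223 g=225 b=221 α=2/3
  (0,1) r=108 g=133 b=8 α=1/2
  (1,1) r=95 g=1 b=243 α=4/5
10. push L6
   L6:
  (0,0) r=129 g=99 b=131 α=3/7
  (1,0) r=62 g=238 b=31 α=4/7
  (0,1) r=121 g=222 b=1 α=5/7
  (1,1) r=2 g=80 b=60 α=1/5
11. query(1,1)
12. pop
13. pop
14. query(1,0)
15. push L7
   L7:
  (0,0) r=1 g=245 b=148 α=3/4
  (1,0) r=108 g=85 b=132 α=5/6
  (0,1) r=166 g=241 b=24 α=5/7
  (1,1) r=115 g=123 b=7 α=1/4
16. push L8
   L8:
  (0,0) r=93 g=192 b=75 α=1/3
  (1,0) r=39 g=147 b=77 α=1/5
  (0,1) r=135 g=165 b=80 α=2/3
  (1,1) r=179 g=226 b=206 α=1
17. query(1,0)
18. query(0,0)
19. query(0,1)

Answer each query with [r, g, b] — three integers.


at x=1,y=1 over L1,L2:
after L1 α=1/3: [43/3, 73, 250/3]
after L2 α=1/4: [62, 155/2, 475/4]
rounded: [62, 78, 119]

query (0,1) [L1,L2] — begin 0,0,0
L1 α=2/3: [46, 92/3, 24]
L2 α=2/7: [452/7, 1630/21, 544/7]
= [65, 78, 78]

query (0,1) [L1,L2,L3,L4] — begin 0,0,0
L1 α=2/3: [46, 92/3, 24]
L2 α=2/7: [452/7, 1630/21, 544/7]
L3 α=1: [128, 218, 87]
L4 α=1/4: [409/4, 715/4, 329/4]
rounded: [102, 179, 82]

at x=0,y=0 over L1,L2,L3,L4:
L1 α=1/2: [107, 187/2, 145/2]
L2 α=1/2: [121, 245/4, 435/4]
L3 α=4/7: [61, 4383/28, 4553/28]
L4 α=1/2: [100, 6315/56, 10797/56]
rounded: [100, 113, 193]

query (1,1) [L1,L2,L3,L4,L5,L6] — begin 0,0,0
+L1 (α=1/3) → [43/3, 73, 250/3]
+L2 (α=1/4) → [62, 155/2, 475/4]
+L3 (α=0) → [62, 155/2, 475/4]
+L4 (α=2/3) → [116/3, 81/2, 2107/12]
+L5 (α=4/5) → [1256/15, 89/10, 13771/60]
+L6 (α=1/5) → [5054/75, 578/25, 14671/75]
rounded: [67, 23, 196]

query (1,0) [L1,L2,L3,L4] — begin 0,0,0
L1 α=1/2: [77, 133/2, 102]
L2 α=1: [225, 174, 84]
L3 α=1/2: [125, 104, 191/2]
L4 α=1/2: [147/2, 133, 505/4]
= [74, 133, 126]

(1,0) stack=L1,L2,L3,L4,L7,L8; from [0,0,0]:
after L1 α=1/2: [77, 133/2, 102]
after L2 α=1: [225, 174, 84]
after L3 α=1/2: [125, 104, 191/2]
after L4 α=1/2: [147/2, 133, 505/4]
after L7 α=5/6: [409/4, 93, 3145/24]
after L8 α=1/5: [448/5, 519/5, 3607/30]
= [90, 104, 120]

query (0,0) [L1,L2,L3,L4,L7,L8] — begin 0,0,0
L1 α=1/2: [107, 187/2, 145/2]
L2 α=1/2: [121, 245/4, 435/4]
L3 α=4/7: [61, 4383/28, 4553/28]
L4 α=1/2: [100, 6315/56, 10797/56]
L7 α=3/4: [103/4, 47475/224, 35661/224]
L8 α=1/3: [289/6, 22993/112, 14687/112]
= [48, 205, 131]

at x=0,y=1 over L1,L2,L3,L4,L7,L8:
after L1 α=2/3: [46, 92/3, 24]
after L2 α=2/7: [452/7, 1630/21, 544/7]
after L3 α=1: [128, 218, 87]
after L4 α=1/4: [409/4, 715/4, 329/4]
after L7 α=5/7: [2069/14, 3125/14, 569/14]
after L8 α=2/3: [5849/42, 7745/42, 2809/42]
rounded: [139, 184, 67]


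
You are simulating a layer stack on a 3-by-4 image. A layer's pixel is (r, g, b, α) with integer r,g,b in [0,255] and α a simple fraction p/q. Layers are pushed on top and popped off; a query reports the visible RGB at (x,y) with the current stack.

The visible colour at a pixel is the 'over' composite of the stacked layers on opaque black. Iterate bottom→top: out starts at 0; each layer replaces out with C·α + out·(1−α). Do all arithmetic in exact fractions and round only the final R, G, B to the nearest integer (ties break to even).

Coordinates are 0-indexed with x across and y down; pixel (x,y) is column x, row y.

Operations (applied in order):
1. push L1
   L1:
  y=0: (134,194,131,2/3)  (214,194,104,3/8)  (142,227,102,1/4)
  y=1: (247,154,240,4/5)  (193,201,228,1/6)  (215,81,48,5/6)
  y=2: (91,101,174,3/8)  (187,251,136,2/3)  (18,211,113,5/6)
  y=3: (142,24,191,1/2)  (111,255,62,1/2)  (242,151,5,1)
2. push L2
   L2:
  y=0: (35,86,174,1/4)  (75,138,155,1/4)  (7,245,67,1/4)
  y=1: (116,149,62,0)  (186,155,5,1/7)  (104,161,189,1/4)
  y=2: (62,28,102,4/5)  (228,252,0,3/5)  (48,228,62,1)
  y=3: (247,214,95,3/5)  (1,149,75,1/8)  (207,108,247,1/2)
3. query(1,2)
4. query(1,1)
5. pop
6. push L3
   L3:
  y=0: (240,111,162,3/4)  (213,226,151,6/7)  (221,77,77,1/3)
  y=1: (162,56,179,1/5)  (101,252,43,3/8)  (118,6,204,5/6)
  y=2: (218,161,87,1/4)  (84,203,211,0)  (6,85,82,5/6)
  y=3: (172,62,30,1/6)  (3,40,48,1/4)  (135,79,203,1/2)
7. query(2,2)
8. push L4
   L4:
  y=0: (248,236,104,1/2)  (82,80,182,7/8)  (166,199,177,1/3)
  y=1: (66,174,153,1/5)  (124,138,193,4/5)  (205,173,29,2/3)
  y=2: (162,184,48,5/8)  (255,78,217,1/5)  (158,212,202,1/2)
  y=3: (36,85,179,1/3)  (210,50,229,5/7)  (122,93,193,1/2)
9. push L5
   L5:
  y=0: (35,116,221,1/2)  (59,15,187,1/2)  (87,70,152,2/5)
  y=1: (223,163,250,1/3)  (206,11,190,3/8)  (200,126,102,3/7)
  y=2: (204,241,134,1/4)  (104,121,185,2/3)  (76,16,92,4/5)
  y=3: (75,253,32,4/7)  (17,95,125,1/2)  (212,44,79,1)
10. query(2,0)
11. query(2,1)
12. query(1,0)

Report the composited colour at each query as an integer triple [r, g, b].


query (1,2) [L1,L2] — begin 0,0,0
after L1 α=2/3: [374/3, 502/3, 272/3]
after L2 α=3/5: [560/3, 3272/15, 544/15]
= [187, 218, 36]

at x=1,y=1 over L1,L2:
L1 α=1/6: [193/6, 67/2, 38]
L2 α=1/7: [379/7, 356/7, 233/7]
rounded: [54, 51, 33]

(2,2) stack=L1,L3; from [0,0,0]:
+L1 (α=5/6) → [15, 1055/6, 565/6]
+L3 (α=5/6) → [15/2, 3605/36, 3025/36]
= [8, 100, 84]

query (2,0) [L1,L3,L4,L5] — begin 0,0,0
L1 α=1/4: [71/2, 227/4, 51/2]
L3 α=1/3: [292/3, 127/2, 128/3]
L4 α=1/3: [1082/9, 326/3, 787/9]
L5 α=2/5: [1604/15, 466/5, 1699/15]
rounded: [107, 93, 113]

query (2,1) [L1,L3,L4,L5] — begin 0,0,0
after L1 α=5/6: [1075/6, 135/2, 40]
after L3 α=5/6: [4615/36, 65/4, 530/3]
after L4 α=2/3: [19375/108, 483/4, 704/9]
after L5 α=3/7: [35575/189, 123, 5570/63]
→ [188, 123, 88]

(1,0) stack=L1,L3,L4,L5; from [0,0,0]:
L1 α=3/8: [321/4, 291/4, 39]
L3 α=6/7: [5433/28, 5715/28, 135]
L4 α=7/8: [21505/224, 21395/224, 1409/8]
L5 α=1/2: [34721/448, 24755/448, 2905/16]
= [78, 55, 182]


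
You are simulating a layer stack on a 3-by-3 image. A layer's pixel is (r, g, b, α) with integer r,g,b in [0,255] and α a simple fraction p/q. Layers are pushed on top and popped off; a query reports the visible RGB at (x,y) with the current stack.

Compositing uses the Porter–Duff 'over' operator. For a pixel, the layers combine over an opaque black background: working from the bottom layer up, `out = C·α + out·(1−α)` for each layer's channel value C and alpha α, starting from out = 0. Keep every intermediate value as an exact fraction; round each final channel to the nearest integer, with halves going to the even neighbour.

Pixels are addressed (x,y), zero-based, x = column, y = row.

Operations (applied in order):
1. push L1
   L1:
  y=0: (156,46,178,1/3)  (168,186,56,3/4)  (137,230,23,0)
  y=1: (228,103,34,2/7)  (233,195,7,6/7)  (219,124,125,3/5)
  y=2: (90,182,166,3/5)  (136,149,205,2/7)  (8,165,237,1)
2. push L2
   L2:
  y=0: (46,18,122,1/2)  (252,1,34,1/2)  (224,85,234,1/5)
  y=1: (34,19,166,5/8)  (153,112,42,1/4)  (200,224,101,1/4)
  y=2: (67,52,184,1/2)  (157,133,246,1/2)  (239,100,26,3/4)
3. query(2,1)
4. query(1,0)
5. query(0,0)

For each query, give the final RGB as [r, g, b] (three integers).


at x=2,y=1 over L1,L2:
after L1 α=3/5: [657/5, 372/5, 75]
after L2 α=1/4: [2971/20, 559/5, 163/2]
→ [149, 112, 82]

(1,0) stack=L1,L2; from [0,0,0]:
+L1 (α=3/4) → [126, 279/2, 42]
+L2 (α=1/2) → [189, 281/4, 38]
rounded: [189, 70, 38]

at x=0,y=0 over L1,L2:
after L1 α=1/3: [52, 46/3, 178/3]
after L2 α=1/2: [49, 50/3, 272/3]
→ [49, 17, 91]


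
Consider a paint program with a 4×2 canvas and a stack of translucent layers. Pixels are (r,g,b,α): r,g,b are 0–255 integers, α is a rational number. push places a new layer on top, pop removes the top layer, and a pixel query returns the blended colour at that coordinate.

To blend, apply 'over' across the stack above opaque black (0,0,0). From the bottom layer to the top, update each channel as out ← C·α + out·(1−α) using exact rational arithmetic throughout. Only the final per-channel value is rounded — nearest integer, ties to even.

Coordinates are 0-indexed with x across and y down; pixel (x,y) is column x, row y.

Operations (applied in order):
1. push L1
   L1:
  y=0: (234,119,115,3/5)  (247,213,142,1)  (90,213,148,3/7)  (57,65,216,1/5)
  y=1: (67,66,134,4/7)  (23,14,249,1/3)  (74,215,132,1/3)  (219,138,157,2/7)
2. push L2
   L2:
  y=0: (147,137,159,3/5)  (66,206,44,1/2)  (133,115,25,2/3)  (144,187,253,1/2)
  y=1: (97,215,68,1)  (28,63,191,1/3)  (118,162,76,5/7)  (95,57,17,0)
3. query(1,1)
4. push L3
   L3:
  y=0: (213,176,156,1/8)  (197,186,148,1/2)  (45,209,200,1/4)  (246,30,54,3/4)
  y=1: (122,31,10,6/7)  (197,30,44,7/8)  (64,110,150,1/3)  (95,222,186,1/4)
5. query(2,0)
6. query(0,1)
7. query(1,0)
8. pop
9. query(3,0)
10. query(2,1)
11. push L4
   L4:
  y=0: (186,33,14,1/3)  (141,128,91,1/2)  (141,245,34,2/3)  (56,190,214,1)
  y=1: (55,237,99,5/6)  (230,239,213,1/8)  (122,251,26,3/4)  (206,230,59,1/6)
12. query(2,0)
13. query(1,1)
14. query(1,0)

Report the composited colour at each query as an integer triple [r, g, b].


at x=1,y=1 over L1,L2:
L1 α=1/3: [23/3, 14/3, 83]
L2 α=1/3: [130/9, 217/9, 119]
rounded: [14, 24, 119]

(2,0) stack=L1,L2,L3; from [0,0,0]:
+L1 (α=3/7) → [270/7, 639/7, 444/7]
+L2 (α=2/3) → [2132/21, 2249/21, 794/21]
+L3 (α=1/4) → [2447/28, 928/7, 1097/14]
→ [87, 133, 78]

at x=0,y=1 over L1,L2,L3:
+L1 (α=4/7) → [268/7, 264/7, 536/7]
+L2 (α=1) → [97, 215, 68]
+L3 (α=6/7) → [829/7, 401/7, 128/7]
= [118, 57, 18]

query (1,0) [L1,L2,L3] — begin 0,0,0
+L1 (α=1) → [247, 213, 142]
+L2 (α=1/2) → [313/2, 419/2, 93]
+L3 (α=1/2) → [707/4, 791/4, 241/2]
rounded: [177, 198, 120]

at x=3,y=0 over L1,L2:
after L1 α=1/5: [57/5, 13, 216/5]
after L2 α=1/2: [777/10, 100, 1481/10]
= [78, 100, 148]

query (2,1) [L1,L2] — begin 0,0,0
+L1 (α=1/3) → [74/3, 215/3, 44]
+L2 (α=5/7) → [274/3, 2860/21, 468/7]
→ [91, 136, 67]

at x=2,y=0 over L1,L2,L4:
after L1 α=3/7: [270/7, 639/7, 444/7]
after L2 α=2/3: [2132/21, 2249/21, 794/21]
after L4 α=2/3: [8054/63, 12539/63, 2222/63]
= [128, 199, 35]

(1,1) stack=L1,L2,L4; from [0,0,0]:
+L1 (α=1/3) → [23/3, 14/3, 83]
+L2 (α=1/3) → [130/9, 217/9, 119]
+L4 (α=1/8) → [745/18, 1835/36, 523/4]
→ [41, 51, 131]

(1,0) stack=L1,L2,L4; from [0,0,0]:
+L1 (α=1) → [247, 213, 142]
+L2 (α=1/2) → [313/2, 419/2, 93]
+L4 (α=1/2) → [595/4, 675/4, 92]
= [149, 169, 92]


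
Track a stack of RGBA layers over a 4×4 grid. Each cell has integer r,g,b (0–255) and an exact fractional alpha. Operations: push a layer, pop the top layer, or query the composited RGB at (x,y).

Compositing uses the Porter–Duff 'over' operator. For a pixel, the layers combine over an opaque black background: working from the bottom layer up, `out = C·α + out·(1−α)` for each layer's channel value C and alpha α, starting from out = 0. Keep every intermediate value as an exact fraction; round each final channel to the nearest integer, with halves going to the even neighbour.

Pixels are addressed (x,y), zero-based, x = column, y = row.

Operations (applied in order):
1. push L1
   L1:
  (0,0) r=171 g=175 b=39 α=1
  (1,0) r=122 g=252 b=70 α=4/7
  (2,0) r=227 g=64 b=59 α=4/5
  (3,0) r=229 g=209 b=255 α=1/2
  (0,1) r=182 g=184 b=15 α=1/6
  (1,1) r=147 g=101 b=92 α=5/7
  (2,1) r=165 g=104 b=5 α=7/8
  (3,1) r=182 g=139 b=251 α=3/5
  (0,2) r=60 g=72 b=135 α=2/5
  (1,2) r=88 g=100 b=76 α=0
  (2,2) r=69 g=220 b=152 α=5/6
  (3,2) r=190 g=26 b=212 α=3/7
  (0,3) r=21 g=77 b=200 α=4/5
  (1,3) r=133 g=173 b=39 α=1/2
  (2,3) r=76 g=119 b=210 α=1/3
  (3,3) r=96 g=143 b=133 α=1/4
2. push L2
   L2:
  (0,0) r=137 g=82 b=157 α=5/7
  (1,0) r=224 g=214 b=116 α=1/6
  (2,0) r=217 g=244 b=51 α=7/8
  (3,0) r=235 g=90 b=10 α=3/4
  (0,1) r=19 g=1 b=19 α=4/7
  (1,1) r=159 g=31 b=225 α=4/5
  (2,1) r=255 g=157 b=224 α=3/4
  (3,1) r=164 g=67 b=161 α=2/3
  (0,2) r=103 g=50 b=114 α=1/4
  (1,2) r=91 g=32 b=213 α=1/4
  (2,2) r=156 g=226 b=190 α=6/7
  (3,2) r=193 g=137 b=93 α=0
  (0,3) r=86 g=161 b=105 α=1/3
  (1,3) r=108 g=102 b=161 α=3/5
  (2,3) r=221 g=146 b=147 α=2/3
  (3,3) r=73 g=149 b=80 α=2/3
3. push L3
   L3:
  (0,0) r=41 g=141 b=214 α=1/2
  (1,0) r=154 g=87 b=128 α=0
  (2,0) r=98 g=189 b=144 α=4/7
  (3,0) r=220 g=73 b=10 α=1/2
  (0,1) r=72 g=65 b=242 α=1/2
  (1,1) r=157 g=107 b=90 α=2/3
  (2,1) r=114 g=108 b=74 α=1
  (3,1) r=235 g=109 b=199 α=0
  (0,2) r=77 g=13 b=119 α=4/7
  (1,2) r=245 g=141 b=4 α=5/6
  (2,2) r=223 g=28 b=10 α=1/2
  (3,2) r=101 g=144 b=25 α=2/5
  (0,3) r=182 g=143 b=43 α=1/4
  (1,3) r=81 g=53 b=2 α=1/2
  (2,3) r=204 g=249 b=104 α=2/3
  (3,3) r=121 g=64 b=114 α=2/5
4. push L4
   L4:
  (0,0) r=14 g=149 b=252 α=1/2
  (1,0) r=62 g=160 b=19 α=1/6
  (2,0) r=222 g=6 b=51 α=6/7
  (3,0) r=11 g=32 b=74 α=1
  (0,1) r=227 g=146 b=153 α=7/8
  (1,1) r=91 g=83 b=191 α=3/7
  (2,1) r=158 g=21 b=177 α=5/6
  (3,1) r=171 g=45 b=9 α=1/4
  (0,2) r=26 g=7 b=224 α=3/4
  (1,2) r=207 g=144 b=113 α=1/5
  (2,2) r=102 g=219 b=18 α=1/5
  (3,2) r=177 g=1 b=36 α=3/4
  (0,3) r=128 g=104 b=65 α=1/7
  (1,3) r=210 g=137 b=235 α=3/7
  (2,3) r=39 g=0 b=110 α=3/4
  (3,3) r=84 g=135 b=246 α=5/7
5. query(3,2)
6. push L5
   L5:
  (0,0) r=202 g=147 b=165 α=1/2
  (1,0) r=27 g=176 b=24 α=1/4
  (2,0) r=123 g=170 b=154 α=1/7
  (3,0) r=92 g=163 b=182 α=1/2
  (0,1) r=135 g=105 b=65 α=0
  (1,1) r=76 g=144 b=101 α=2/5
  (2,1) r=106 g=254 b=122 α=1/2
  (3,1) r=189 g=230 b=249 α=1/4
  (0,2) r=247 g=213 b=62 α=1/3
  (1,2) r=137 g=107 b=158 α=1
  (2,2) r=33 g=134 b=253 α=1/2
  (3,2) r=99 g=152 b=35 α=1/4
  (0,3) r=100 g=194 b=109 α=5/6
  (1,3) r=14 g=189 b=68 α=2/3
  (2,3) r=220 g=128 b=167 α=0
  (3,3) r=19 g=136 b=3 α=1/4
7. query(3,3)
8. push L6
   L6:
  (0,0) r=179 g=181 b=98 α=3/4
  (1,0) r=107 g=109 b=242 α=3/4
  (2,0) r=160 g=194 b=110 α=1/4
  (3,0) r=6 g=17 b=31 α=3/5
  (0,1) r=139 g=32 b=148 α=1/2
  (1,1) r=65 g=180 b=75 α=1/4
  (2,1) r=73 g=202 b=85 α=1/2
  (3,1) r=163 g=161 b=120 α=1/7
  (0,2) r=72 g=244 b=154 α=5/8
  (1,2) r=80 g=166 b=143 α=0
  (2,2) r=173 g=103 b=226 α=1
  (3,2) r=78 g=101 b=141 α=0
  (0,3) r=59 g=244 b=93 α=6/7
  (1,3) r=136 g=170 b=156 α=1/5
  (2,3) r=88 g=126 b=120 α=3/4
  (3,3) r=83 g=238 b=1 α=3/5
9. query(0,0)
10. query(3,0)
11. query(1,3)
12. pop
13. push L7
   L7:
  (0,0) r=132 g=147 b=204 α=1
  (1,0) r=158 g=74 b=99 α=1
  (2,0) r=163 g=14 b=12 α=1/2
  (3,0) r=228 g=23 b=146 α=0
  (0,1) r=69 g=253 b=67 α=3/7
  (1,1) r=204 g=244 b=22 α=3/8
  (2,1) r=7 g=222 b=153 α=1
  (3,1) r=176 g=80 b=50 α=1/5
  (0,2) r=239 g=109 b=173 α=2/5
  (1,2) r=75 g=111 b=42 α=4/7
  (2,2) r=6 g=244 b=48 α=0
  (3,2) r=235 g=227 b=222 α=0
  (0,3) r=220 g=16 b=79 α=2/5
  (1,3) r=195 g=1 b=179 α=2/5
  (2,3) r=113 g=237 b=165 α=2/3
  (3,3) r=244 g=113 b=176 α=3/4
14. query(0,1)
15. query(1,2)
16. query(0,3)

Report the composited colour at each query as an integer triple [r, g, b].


at x=3,y=2 over L1,L2,L3,L4:
+L1 (α=3/7) → [570/7, 78/7, 636/7]
+L2 (α=0) → [570/7, 78/7, 636/7]
+L3 (α=2/5) → [3124/35, 450/7, 2258/35]
+L4 (α=3/4) → [21709/140, 471/28, 3019/70]
= [155, 17, 43]

at x=3,y=3 over L1,L2,L3,L4,L5:
L1 α=1/4: [24, 143/4, 133/4]
L2 α=2/3: [170/3, 445/4, 773/12]
L3 α=2/5: [412/5, 1847/20, 337/4]
L4 α=5/7: [2924/35, 8597/70, 2797/14]
L5 α=1/4: [9437/140, 35311/280, 8433/56]
→ [67, 126, 151]

query (0,0) [L1,L2,L3,L4,L5,L6] — begin 0,0,0
+L1 (α=1) → [171, 175, 39]
+L2 (α=5/7) → [1027/7, 760/7, 863/7]
+L3 (α=1/2) → [657/7, 1747/14, 2361/14]
+L4 (α=1/2) → [755/14, 3833/28, 5889/28]
+L5 (α=1/2) → [3583/28, 7949/56, 10509/56]
+L6 (α=3/4) → [18619/112, 38357/224, 26973/224]
= [166, 171, 120]

at x=3,y=0 over L1,L2,L3,L4,L5,L6:
+L1 (α=1/2) → [229/2, 209/2, 255/2]
+L2 (α=3/4) → [1639/8, 749/8, 315/8]
+L3 (α=1/2) → [3399/16, 1333/16, 395/16]
+L4 (α=1) → [11, 32, 74]
+L5 (α=1/2) → [103/2, 195/2, 128]
+L6 (α=3/5) → [121/5, 246/5, 349/5]
→ [24, 49, 70]

(1,3) stack=L1,L2,L3,L4,L5,L6; from [0,0,0]:
L1 α=1/2: [133/2, 173/2, 39/2]
L2 α=3/5: [457/5, 479/5, 522/5]
L3 α=1/2: [431/5, 372/5, 266/5]
L4 α=3/7: [4874/35, 3543/35, 4589/35]
L5 α=2/3: [5854/105, 5591/35, 9349/105]
L6 α=1/5: [37696/525, 28314/175, 53776/525]
→ [72, 162, 102]

at x=0,y=1 over L1,L2,L3,L4,L5,L7:
+L1 (α=1/6) → [91/3, 92/3, 5/2]
+L2 (α=4/7) → [167/7, 96/7, 167/14]
+L3 (α=1/2) → [671/14, 551/14, 3555/28]
+L4 (α=7/8) → [22917/112, 14859/112, 33543/224]
+L5 (α=0) → [22917/112, 14859/112, 33543/224]
+L7 (α=3/7) → [28713/196, 36111/196, 44799/392]
→ [146, 184, 114]

at x=1,y=2 over L1,L2,L3,L4,L5,L7:
L1 α=0: [0, 0, 0]
L2 α=1/4: [91/4, 8, 213/4]
L3 α=5/6: [4991/24, 713/6, 293/24]
L4 α=1/5: [6233/30, 1858/15, 971/30]
L5 α=1: [137, 107, 158]
L7 α=4/7: [711/7, 765/7, 642/7]
→ [102, 109, 92]

at x=0,y=3 over L1,L2,L3,L4,L5,L7:
L1 α=4/5: [84/5, 308/5, 160]
L2 α=1/3: [598/15, 1421/15, 425/3]
L3 α=1/4: [377/5, 534/5, 117]
L4 α=1/7: [2902/35, 532/5, 767/7]
L5 α=5/6: [10201/105, 897/5, 2291/21]
L7 α=2/5: [25601/175, 2851/25, 3397/35]
rounded: [146, 114, 97]


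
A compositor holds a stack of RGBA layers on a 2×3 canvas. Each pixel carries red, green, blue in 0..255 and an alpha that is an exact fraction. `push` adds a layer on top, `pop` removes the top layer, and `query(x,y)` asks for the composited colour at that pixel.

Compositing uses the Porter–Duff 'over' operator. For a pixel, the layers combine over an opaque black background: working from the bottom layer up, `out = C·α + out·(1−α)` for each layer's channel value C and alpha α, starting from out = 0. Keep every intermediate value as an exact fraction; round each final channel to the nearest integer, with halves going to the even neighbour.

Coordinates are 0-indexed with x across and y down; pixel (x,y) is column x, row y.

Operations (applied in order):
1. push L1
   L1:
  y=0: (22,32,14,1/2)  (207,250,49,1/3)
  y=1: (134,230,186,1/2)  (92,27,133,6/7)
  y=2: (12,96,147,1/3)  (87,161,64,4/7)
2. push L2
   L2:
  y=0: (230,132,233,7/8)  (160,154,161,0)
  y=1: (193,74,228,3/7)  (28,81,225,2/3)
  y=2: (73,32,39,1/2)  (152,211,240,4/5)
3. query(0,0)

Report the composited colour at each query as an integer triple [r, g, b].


query (0,0) [L1,L2] — begin 0,0,0
+L1 (α=1/2) → [11, 16, 7]
+L2 (α=7/8) → [1621/8, 235/2, 819/4]
rounded: [203, 118, 205]


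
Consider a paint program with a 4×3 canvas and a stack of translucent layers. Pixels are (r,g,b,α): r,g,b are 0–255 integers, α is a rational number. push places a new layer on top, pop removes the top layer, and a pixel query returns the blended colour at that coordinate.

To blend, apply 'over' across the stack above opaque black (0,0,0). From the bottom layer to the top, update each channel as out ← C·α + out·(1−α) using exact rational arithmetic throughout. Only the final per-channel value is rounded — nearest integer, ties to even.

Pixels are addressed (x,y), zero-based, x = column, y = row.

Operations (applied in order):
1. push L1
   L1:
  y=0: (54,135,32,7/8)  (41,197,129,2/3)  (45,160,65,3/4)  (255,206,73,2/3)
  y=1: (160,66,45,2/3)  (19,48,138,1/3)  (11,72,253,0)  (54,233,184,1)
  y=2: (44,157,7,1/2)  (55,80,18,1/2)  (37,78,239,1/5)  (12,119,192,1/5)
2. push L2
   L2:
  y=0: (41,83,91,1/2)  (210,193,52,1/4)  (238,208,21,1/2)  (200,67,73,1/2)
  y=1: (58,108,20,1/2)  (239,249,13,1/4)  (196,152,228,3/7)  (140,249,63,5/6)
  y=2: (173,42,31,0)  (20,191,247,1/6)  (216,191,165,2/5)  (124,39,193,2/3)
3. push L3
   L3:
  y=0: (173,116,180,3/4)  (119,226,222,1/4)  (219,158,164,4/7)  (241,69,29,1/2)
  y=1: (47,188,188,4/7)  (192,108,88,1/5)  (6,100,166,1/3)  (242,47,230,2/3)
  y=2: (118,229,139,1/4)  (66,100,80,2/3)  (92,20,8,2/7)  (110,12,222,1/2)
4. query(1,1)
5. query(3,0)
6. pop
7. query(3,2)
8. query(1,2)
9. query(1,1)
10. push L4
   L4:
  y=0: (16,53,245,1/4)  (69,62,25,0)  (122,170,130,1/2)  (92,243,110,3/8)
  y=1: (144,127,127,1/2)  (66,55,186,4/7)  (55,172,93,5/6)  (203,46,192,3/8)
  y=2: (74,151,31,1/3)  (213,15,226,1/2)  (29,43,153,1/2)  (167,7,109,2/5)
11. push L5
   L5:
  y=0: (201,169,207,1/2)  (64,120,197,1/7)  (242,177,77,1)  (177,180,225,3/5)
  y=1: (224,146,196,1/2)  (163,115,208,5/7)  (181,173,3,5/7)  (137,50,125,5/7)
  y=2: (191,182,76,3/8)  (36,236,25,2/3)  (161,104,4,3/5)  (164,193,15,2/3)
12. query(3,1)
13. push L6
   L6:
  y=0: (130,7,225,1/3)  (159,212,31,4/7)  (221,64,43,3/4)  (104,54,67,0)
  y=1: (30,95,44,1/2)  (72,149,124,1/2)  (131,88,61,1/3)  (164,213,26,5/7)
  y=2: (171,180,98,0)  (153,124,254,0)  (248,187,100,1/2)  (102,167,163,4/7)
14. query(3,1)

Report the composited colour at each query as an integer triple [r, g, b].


at x=1,y=1 over L1,L2,L3:
+L1 (α=1/3) → [19/3, 16, 46]
+L2 (α=1/4) → [129/2, 297/4, 151/4]
+L3 (α=1/5) → [90, 81, 239/5]
rounded: [90, 81, 48]

(3,0) stack=L1,L2,L3; from [0,0,0]:
L1 α=2/3: [170, 412/3, 146/3]
L2 α=1/2: [185, 613/6, 365/6]
L3 α=1/2: [213, 1027/12, 539/12]
→ [213, 86, 45]

at x=3,y=2 over L1,L2:
after L1 α=1/5: [12/5, 119/5, 192/5]
after L2 α=2/3: [1252/15, 509/15, 2122/15]
→ [83, 34, 141]

(1,2) stack=L1,L2; from [0,0,0]:
L1 α=1/2: [55/2, 40, 9]
L2 α=1/6: [105/4, 391/6, 146/3]
= [26, 65, 49]

query (1,1) [L1,L2] — begin 0,0,0
+L1 (α=1/3) → [19/3, 16, 46]
+L2 (α=1/4) → [129/2, 297/4, 151/4]
= [64, 74, 38]

query (3,1) [L1,L2,L4,L5] — begin 0,0,0
after L1 α=1: [54, 233, 184]
after L2 α=5/6: [377/3, 739/3, 499/6]
after L4 α=3/8: [464/3, 4109/24, 5951/48]
after L5 α=5/7: [2983/21, 7109/84, 2993/24]
rounded: [142, 85, 125]

query (3,1) [L1,L2,L4,L5,L6] — begin 0,0,0
+L1 (α=1) → [54, 233, 184]
+L2 (α=5/6) → [377/3, 739/3, 499/6]
+L4 (α=3/8) → [464/3, 4109/24, 5951/48]
+L5 (α=5/7) → [2983/21, 7109/84, 2993/24]
+L6 (α=5/7) → [23186/147, 51839/294, 4553/84]
→ [158, 176, 54]


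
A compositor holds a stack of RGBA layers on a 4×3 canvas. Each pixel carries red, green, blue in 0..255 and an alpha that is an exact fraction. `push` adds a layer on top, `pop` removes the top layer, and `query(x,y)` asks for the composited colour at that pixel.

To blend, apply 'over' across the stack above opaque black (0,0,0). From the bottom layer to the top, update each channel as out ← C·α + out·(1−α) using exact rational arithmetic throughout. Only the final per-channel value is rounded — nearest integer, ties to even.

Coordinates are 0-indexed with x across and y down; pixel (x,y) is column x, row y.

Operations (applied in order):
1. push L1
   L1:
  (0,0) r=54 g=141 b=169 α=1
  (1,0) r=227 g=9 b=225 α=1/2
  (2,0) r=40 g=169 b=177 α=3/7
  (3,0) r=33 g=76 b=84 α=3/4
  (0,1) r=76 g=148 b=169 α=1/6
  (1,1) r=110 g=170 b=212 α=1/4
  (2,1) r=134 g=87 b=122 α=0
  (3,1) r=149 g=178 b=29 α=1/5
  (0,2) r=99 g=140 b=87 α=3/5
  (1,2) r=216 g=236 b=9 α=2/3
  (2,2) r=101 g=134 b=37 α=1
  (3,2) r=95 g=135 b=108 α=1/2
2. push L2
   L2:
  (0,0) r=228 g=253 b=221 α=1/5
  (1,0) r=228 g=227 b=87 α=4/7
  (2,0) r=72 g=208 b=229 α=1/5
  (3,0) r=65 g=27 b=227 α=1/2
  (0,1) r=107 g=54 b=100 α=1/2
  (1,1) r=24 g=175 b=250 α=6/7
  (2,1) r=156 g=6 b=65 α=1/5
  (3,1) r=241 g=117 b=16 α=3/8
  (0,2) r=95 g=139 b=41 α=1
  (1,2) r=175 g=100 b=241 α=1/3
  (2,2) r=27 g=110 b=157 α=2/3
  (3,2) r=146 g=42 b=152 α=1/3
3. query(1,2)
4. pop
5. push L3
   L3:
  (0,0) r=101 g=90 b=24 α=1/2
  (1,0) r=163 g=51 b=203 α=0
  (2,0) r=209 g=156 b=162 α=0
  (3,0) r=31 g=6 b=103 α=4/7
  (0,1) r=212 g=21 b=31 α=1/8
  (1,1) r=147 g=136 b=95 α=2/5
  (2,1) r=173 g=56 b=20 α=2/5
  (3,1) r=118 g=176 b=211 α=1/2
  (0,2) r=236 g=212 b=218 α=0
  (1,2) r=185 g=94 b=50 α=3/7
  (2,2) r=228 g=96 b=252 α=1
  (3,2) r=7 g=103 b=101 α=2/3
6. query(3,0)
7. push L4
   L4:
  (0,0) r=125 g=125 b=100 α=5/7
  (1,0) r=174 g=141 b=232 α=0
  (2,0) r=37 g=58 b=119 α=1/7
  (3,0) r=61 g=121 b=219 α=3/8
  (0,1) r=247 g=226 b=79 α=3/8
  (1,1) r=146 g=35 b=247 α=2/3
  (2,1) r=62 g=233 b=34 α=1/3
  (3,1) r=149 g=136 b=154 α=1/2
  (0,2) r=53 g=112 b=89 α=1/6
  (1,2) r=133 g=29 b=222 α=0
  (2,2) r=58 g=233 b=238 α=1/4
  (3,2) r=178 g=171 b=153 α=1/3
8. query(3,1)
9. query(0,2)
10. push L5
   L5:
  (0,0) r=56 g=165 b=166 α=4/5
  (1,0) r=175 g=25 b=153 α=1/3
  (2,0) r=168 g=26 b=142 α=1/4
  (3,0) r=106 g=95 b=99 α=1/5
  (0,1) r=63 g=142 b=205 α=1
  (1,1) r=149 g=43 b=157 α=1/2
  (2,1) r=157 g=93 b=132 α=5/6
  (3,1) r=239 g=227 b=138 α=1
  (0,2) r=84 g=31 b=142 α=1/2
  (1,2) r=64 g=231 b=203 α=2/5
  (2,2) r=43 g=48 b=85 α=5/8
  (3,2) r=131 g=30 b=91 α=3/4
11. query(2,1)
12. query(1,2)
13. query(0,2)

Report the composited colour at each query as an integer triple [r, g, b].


query (1,2) [L1,L2] — begin 0,0,0
L1 α=2/3: [144, 472/3, 6]
L2 α=1/3: [463/3, 1244/9, 253/3]
rounded: [154, 138, 84]

(3,0) stack=L1,L3; from [0,0,0]:
L1 α=3/4: [99/4, 57, 63]
L3 α=4/7: [793/28, 195/7, 601/7]
rounded: [28, 28, 86]

(3,1) stack=L1,L3,L4; from [0,0,0]:
+L1 (α=1/5) → [149/5, 178/5, 29/5]
+L3 (α=1/2) → [739/10, 529/5, 542/5]
+L4 (α=1/2) → [2229/20, 1209/10, 656/5]
rounded: [111, 121, 131]

query (0,2) [L1,L3,L4] — begin 0,0,0
L1 α=3/5: [297/5, 84, 261/5]
L3 α=0: [297/5, 84, 261/5]
L4 α=1/6: [175/3, 266/3, 175/3]
→ [58, 89, 58]

(2,1) stack=L1,L3,L4,L5; from [0,0,0]:
+L1 (α=0) → [0, 0, 0]
+L3 (α=2/5) → [346/5, 112/5, 8]
+L4 (α=1/3) → [334/5, 463/5, 50/3]
+L5 (α=5/6) → [4259/30, 1394/15, 1015/9]
rounded: [142, 93, 113]

at x=1,y=2 over L1,L3,L4,L5:
L1 α=2/3: [144, 472/3, 6]
L3 α=3/7: [1131/7, 2734/21, 174/7]
L4 α=0: [1131/7, 2734/21, 174/7]
L5 α=2/5: [4289/35, 5968/35, 3364/35]
= [123, 171, 96]

query (0,2) [L1,L3,L4,L5] — begin 0,0,0
+L1 (α=3/5) → [297/5, 84, 261/5]
+L3 (α=0) → [297/5, 84, 261/5]
+L4 (α=1/6) → [175/3, 266/3, 175/3]
+L5 (α=1/2) → [427/6, 359/6, 601/6]
→ [71, 60, 100]


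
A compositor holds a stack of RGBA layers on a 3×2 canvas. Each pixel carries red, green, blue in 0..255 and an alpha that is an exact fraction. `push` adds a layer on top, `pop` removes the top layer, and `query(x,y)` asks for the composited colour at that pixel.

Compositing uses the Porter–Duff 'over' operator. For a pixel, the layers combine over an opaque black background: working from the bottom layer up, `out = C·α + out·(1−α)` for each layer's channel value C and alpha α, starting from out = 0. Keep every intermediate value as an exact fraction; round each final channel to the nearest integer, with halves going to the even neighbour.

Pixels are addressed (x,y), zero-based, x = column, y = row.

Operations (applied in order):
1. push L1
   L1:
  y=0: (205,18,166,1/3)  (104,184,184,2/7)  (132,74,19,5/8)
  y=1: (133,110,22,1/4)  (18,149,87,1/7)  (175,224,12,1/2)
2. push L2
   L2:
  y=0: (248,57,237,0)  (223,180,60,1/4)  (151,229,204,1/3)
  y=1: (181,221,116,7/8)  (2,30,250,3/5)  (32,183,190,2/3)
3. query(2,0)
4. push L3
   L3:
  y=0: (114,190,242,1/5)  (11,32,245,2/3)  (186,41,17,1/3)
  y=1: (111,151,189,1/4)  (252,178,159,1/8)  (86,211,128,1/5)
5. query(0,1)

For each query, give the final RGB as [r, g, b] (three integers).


(2,0) stack=L1,L2; from [0,0,0]:
L1 α=5/8: [165/2, 185/4, 95/8]
L2 α=1/3: [316/3, 643/6, 911/12]
rounded: [105, 107, 76]

query (0,1) [L1,L2,L3] — begin 0,0,0
after L1 α=1/4: [133/4, 55/2, 11/2]
after L2 α=7/8: [5201/32, 3149/16, 1635/16]
after L3 α=1/4: [19155/128, 11863/64, 7929/64]
rounded: [150, 185, 124]


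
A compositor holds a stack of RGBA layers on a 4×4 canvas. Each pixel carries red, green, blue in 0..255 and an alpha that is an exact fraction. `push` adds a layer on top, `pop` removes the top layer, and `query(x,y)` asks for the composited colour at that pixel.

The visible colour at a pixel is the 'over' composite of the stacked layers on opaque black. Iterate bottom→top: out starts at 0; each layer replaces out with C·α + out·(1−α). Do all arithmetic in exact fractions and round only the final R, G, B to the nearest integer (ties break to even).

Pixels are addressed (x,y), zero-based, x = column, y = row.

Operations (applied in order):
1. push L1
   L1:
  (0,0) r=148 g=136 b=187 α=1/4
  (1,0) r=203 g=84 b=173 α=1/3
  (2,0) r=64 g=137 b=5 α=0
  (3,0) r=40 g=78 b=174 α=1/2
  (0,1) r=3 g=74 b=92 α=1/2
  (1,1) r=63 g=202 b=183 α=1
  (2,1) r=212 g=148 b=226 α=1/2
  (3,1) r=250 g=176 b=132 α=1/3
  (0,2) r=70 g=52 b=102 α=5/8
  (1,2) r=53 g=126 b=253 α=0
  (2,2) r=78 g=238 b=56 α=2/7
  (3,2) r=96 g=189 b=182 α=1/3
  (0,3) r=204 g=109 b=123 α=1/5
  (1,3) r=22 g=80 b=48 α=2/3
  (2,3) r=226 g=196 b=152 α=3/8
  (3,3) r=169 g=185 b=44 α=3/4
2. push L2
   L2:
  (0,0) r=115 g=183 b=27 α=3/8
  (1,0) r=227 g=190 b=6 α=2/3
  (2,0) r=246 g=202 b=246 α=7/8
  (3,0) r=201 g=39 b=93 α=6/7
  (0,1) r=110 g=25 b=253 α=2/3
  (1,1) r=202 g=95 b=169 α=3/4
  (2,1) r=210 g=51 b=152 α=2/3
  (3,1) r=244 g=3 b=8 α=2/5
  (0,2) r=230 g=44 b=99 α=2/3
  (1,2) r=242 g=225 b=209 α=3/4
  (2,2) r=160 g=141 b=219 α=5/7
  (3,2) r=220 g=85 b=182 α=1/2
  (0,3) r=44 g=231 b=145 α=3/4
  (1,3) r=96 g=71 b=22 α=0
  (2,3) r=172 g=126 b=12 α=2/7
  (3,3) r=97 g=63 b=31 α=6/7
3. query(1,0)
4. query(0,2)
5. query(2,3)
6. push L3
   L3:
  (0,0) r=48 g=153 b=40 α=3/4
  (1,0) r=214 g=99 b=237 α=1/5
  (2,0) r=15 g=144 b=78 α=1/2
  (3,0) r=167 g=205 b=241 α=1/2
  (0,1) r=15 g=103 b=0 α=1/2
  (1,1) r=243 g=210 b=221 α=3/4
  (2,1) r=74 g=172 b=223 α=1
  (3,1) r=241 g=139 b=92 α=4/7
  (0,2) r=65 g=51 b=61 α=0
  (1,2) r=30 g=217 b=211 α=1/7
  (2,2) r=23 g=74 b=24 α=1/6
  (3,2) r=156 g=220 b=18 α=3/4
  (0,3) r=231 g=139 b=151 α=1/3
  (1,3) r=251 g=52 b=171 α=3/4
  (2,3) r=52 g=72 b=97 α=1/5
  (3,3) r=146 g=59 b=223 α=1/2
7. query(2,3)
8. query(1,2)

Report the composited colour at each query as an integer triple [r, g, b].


query (1,0) [L1,L2] — begin 0,0,0
L1 α=1/3: [203/3, 28, 173/3]
L2 α=2/3: [1565/9, 136, 209/9]
= [174, 136, 23]

(0,2) stack=L1,L2; from [0,0,0]:
+L1 (α=5/8) → [175/4, 65/2, 255/4]
+L2 (α=2/3) → [2015/12, 241/6, 349/4]
= [168, 40, 87]

query (2,3) [L1,L2] — begin 0,0,0
after L1 α=3/8: [339/4, 147/2, 57]
after L2 α=2/7: [3071/28, 177/2, 309/7]
rounded: [110, 88, 44]

at x=2,y=3 over L1,L2,L3:
+L1 (α=3/8) → [339/4, 147/2, 57]
+L2 (α=2/7) → [3071/28, 177/2, 309/7]
+L3 (α=1/5) → [687/7, 426/5, 383/7]
= [98, 85, 55]

at x=1,y=2 over L1,L2,L3:
L1 α=0: [0, 0, 0]
L2 α=3/4: [363/2, 675/4, 627/4]
L3 α=1/7: [1119/7, 2459/14, 329/2]
= [160, 176, 164]


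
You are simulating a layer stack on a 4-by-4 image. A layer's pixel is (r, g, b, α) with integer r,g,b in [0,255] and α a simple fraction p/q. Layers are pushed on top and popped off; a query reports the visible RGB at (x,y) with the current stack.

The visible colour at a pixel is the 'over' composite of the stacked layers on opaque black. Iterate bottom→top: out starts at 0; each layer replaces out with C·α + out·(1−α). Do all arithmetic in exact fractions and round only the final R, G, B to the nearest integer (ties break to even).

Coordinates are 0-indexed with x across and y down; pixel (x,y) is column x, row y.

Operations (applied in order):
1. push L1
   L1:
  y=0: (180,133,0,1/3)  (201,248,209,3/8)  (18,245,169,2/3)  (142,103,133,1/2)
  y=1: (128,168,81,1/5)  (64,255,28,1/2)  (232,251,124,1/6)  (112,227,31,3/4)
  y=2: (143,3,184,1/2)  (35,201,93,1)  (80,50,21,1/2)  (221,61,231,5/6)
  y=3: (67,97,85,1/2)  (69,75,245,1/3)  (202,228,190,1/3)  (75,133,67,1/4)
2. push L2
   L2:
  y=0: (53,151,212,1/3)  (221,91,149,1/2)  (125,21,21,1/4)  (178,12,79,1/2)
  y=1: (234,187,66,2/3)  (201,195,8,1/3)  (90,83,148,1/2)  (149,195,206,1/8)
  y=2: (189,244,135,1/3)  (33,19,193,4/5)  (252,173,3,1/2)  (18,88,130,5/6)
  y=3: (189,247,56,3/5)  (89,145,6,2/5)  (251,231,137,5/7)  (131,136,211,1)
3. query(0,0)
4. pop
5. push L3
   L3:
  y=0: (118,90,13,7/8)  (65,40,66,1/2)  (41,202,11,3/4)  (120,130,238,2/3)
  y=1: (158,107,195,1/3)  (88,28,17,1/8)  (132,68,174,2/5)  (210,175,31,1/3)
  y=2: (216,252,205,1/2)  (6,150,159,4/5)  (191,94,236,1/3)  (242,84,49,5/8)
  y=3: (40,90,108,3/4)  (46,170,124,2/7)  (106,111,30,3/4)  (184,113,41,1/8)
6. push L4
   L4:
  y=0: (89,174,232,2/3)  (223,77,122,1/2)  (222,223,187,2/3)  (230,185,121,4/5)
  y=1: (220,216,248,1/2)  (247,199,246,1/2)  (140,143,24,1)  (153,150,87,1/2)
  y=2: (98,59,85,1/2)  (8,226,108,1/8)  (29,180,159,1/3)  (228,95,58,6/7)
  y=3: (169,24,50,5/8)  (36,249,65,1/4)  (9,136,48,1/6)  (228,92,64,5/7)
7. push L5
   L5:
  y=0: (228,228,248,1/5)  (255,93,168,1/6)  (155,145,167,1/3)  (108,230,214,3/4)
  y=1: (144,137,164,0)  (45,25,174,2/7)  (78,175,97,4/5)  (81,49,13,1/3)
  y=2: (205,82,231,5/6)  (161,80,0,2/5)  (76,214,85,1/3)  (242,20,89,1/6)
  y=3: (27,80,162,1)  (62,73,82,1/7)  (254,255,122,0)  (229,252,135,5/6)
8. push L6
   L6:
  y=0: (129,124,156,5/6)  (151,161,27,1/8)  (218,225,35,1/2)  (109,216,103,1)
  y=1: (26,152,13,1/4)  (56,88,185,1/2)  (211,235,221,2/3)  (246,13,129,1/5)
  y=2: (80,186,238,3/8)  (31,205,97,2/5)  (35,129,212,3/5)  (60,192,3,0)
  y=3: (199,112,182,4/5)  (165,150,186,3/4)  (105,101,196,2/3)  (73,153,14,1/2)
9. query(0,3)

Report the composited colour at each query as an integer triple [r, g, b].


query (0,0) [L1,L2] — begin 0,0,0
after L1 α=1/3: [60, 133/3, 0]
after L2 α=1/3: [173/3, 719/9, 212/3]
rounded: [58, 80, 71]

query (0,3) [L1,L3,L4,L5,L6] — begin 0,0,0
L1 α=1/2: [67/2, 97/2, 85/2]
L3 α=3/4: [307/8, 637/8, 733/8]
L4 α=5/8: [7681/64, 2871/64, 4199/64]
L5 α=1: [27, 80, 162]
L6 α=4/5: [823/5, 528/5, 178]
rounded: [165, 106, 178]


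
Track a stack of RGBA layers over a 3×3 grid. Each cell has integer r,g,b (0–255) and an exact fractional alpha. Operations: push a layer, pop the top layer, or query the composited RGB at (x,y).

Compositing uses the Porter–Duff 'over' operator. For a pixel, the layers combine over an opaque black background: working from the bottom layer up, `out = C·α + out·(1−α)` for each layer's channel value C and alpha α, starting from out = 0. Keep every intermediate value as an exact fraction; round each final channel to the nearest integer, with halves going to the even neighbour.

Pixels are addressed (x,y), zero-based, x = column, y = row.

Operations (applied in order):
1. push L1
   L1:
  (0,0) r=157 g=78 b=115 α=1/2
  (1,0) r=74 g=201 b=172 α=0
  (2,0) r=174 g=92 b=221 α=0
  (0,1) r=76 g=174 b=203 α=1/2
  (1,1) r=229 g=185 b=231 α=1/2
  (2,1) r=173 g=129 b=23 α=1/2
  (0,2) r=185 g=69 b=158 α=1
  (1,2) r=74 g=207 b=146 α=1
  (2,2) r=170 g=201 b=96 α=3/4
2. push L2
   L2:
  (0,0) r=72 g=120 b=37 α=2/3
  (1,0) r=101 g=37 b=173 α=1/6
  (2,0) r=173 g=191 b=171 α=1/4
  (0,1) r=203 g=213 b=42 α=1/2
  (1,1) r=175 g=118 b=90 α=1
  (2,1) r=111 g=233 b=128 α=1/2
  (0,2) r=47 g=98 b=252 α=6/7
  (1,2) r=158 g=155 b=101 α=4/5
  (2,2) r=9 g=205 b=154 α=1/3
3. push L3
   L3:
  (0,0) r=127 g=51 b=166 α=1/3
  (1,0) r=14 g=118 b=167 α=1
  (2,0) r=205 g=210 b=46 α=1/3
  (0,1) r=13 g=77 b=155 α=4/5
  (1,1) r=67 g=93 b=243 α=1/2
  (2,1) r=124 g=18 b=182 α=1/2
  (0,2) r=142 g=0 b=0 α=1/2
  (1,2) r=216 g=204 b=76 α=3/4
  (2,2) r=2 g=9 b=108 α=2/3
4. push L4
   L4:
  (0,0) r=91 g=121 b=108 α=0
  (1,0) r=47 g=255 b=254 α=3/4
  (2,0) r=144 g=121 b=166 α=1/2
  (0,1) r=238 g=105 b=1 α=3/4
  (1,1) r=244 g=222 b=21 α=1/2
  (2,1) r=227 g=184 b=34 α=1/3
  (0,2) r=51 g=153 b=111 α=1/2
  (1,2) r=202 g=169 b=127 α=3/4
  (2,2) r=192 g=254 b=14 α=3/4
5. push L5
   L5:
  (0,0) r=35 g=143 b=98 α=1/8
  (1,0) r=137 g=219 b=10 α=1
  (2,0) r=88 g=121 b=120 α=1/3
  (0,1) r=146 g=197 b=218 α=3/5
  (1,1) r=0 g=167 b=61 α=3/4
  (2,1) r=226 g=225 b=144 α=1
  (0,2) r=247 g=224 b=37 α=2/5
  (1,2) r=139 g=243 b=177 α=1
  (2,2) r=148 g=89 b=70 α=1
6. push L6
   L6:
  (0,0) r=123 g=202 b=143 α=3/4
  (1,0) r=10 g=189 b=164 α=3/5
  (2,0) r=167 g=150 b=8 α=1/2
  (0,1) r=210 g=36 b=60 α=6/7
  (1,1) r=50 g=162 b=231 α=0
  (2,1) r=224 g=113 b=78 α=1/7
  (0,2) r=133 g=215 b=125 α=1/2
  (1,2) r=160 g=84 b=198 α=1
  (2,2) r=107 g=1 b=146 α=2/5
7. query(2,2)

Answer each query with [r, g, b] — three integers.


at x=2,y=2 over L1,L2,L3,L4,L5,L6:
+L1 (α=3/4) → [255/2, 603/4, 72]
+L2 (α=1/3) → [88, 1013/6, 298/3]
+L3 (α=2/3) → [92/3, 1121/18, 946/9]
+L4 (α=3/4) → [455/3, 14837/72, 331/9]
+L5 (α=1) → [148, 89, 70]
+L6 (α=2/5) → [658/5, 269/5, 502/5]
rounded: [132, 54, 100]


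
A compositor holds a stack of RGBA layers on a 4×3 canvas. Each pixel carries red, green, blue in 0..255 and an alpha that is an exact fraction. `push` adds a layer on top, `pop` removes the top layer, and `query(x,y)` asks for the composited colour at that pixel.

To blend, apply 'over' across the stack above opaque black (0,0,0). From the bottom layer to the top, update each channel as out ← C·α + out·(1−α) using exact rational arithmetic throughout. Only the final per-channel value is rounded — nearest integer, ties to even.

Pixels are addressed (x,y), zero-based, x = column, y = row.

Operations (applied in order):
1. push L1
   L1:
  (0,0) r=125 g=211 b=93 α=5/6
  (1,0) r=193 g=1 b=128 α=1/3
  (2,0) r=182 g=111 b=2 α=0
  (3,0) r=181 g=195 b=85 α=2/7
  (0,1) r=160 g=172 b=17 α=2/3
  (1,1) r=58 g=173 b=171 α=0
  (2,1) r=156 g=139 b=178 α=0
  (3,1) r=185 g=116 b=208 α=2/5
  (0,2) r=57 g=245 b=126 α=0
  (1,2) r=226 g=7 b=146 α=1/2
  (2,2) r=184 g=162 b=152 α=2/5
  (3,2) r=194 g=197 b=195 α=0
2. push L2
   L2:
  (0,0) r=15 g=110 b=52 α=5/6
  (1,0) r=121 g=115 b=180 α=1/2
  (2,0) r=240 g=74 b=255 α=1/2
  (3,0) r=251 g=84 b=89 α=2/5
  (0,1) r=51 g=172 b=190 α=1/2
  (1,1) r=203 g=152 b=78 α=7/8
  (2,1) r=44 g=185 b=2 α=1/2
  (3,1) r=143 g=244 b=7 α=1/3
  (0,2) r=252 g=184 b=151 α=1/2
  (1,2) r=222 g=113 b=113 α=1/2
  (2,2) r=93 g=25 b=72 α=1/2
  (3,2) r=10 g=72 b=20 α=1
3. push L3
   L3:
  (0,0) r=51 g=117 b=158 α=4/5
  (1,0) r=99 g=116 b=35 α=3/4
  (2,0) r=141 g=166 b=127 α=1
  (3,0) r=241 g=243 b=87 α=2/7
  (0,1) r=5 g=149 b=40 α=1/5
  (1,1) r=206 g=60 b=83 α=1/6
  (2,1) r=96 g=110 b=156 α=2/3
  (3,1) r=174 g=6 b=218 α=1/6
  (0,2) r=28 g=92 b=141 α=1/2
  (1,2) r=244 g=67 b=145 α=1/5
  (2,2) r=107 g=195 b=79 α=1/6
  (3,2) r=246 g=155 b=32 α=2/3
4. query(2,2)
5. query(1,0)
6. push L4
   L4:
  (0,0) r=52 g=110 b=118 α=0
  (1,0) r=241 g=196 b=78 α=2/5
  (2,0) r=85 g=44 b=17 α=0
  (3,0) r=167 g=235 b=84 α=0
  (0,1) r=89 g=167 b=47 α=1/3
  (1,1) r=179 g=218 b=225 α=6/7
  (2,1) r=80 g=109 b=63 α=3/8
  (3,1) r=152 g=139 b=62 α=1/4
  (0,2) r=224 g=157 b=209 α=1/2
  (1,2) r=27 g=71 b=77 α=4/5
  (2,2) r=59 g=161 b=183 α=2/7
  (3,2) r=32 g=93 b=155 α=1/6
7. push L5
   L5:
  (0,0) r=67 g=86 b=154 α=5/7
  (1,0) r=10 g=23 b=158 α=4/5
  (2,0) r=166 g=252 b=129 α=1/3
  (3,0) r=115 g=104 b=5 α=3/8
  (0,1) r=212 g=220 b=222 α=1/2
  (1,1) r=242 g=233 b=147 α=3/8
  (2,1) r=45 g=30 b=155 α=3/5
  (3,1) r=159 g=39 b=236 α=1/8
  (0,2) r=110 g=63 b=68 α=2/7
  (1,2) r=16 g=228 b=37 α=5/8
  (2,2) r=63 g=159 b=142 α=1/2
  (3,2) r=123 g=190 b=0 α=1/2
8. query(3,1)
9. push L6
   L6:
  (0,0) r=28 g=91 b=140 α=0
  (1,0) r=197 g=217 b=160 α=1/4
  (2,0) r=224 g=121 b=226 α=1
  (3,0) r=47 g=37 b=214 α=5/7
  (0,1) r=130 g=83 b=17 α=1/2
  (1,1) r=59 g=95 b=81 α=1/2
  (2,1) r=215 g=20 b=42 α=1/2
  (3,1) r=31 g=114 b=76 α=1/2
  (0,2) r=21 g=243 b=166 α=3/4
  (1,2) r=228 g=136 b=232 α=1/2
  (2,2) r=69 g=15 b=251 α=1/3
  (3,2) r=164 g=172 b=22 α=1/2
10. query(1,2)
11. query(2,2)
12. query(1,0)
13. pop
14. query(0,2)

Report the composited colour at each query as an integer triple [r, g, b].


(2,2) stack=L1,L2,L3; from [0,0,0]:
+L1 (α=2/5) → [368/5, 324/5, 304/5]
+L2 (α=1/2) → [833/10, 449/10, 332/5]
+L3 (α=1/6) → [349/4, 839/12, 137/2]
rounded: [87, 70, 68]

query (1,0) [L1,L2,L3] — begin 0,0,0
+L1 (α=1/3) → [193/3, 1/3, 128/3]
+L2 (α=1/2) → [278/3, 173/3, 334/3]
+L3 (α=3/4) → [1169/12, 1217/12, 649/12]
→ [97, 101, 54]

at x=3,y=1 over L1,L2,L3,L4,L5:
+L1 (α=2/5) → [74, 232/5, 416/5]
+L2 (α=1/3) → [97, 1684/15, 289/5]
+L3 (α=1/6) → [659/6, 851/9, 169/2]
+L4 (α=1/4) → [963/8, 317/3, 631/8]
+L5 (α=1/8) → [8013/64, 292/3, 6305/64]
= [125, 97, 99]

at x=1,y=2 over L1,L2,L3,L4,L5,L6:
after L1 α=1/2: [113, 7/2, 73]
after L2 α=1/2: [335/2, 233/4, 93]
after L3 α=1/5: [914/5, 60, 517/5]
after L4 α=4/5: [1454/25, 344/5, 2057/25]
after L5 α=5/8: [3181/100, 1683/10, 2699/50]
after L6 α=1/2: [25981/200, 3043/20, 14299/100]
→ [130, 152, 143]

at x=2,y=2 over L1,L2,L3,L4,L5,L6:
after L1 α=2/5: [368/5, 324/5, 304/5]
after L2 α=1/2: [833/10, 449/10, 332/5]
after L3 α=1/6: [349/4, 839/12, 137/2]
after L4 α=2/7: [2217/28, 8059/84, 1417/14]
after L5 α=1/2: [3981/56, 21415/168, 3405/28]
after L6 α=1/3: [1971/28, 22675/252, 6919/42]
rounded: [70, 90, 165]

query (1,0) [L1,L2,L3,L4,L5,L6] — begin 0,0,0
L1 α=1/3: [193/3, 1/3, 128/3]
L2 α=1/2: [278/3, 173/3, 334/3]
L3 α=3/4: [1169/12, 1217/12, 649/12]
L4 α=2/5: [3097/20, 557/4, 1273/20]
L5 α=4/5: [3897/100, 185/4, 13913/100]
L6 α=1/4: [31391/400, 1423/16, 57739/400]
rounded: [78, 89, 144]

(0,2) stack=L1,L2,L3,L4,L5; from [0,0,0]:
L1 α=0: [0, 0, 0]
L2 α=1/2: [126, 92, 151/2]
L3 α=1/2: [77, 92, 433/4]
L4 α=1/2: [301/2, 249/2, 1269/8]
L5 α=2/7: [1945/14, 1497/14, 7433/56]
rounded: [139, 107, 133]
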